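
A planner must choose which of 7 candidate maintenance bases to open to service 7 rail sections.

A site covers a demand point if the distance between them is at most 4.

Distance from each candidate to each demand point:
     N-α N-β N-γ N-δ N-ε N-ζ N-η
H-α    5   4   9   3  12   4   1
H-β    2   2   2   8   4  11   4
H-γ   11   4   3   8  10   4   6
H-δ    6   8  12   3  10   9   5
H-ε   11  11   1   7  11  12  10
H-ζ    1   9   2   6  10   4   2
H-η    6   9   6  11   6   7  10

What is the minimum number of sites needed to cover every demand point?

Coverage sets (demand points within 4 of each site):
  H-α: {N-β, N-δ, N-ζ, N-η}
  H-β: {N-α, N-β, N-γ, N-ε, N-η}
  H-γ: {N-β, N-γ, N-ζ}
  H-δ: {N-δ}
  H-ε: {N-γ}
  H-ζ: {N-α, N-γ, N-ζ, N-η}
  H-η: {}
No single site covers all 7 demand points.
But {H-α, H-β} covers everything, so the minimum is 2.

2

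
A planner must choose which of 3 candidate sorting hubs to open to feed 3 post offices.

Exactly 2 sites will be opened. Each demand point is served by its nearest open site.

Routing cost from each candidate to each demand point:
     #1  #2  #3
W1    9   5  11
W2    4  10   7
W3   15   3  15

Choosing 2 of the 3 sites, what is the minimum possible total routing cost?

Open {W2, W3}.
  #1→W2 4, #2→W3 3, #3→W2 7  ⇒ total 14.
Compare {W1, W2}: total 16.
Compare {W1, W3}: total 23.

14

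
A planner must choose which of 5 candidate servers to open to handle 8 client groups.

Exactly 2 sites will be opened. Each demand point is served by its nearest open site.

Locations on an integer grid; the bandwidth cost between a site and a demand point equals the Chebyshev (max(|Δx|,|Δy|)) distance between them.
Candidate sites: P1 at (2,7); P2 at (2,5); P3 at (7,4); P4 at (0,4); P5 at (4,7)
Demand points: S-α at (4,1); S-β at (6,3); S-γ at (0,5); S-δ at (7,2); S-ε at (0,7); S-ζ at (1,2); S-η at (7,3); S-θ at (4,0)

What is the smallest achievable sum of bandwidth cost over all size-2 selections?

Open {P3, P4}.
  S-α→P3 3, S-β→P3 1, S-γ→P4 1, S-δ→P3 2, S-ε→P4 3, S-ζ→P4 2, S-η→P3 1, S-θ→P3 4  ⇒ total 17.
Compare {P2, P3}: total 18.
Compare {P1, P3}: total 20.
No size-2 selection does better; minimum is 17.

17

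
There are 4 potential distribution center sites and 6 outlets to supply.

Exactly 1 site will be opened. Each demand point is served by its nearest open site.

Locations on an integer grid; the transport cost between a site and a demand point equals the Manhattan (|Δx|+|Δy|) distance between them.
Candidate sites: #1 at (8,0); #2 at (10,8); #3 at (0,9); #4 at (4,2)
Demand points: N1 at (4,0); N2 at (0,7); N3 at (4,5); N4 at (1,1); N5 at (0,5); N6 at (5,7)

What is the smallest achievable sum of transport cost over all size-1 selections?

31

Open {#4}.
  N1→#4 2, N2→#4 9, N3→#4 3, N4→#4 4, N5→#4 7, N6→#4 6  ⇒ total 31.
Compare {#3}: total 43.
Compare {#1}: total 59.
No size-1 selection does better; minimum is 31.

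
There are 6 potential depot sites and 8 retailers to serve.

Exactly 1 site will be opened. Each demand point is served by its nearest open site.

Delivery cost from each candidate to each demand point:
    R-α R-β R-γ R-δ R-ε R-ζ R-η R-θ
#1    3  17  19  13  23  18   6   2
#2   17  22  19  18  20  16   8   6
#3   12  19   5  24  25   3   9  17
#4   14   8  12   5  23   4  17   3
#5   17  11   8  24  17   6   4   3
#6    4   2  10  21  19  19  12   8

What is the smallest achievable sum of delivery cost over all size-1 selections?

Open {#4}.
  R-α→#4 14, R-β→#4 8, R-γ→#4 12, R-δ→#4 5, R-ε→#4 23, R-ζ→#4 4, R-η→#4 17, R-θ→#4 3  ⇒ total 86.
Compare {#5}: total 90.
Compare {#6}: total 95.
No size-1 selection does better; minimum is 86.

86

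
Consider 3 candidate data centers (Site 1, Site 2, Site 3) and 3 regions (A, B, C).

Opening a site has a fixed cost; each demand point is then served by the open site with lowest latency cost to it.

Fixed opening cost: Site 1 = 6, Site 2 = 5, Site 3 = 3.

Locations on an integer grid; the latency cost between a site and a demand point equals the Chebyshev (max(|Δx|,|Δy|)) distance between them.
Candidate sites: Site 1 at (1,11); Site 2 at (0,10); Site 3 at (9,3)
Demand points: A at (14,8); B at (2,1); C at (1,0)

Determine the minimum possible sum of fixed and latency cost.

Open {Site 3}: assign each demand point to its cheapest open site.
  A→Site 3 5, B→Site 3 7, C→Site 3 8
  latency cost 20, fixed 3 → total 23.
Compare {Site 2, Site 3}: latency cost 20 + fixed 8 = 28.
Compare {Site 1, Site 3}: latency cost 20 + fixed 9 = 29.
Compare {Site 1, Site 2, Site 3}: latency cost 20 + fixed 14 = 34.
All other subsets cost ≥ 28. Minimum total cost: 23.

23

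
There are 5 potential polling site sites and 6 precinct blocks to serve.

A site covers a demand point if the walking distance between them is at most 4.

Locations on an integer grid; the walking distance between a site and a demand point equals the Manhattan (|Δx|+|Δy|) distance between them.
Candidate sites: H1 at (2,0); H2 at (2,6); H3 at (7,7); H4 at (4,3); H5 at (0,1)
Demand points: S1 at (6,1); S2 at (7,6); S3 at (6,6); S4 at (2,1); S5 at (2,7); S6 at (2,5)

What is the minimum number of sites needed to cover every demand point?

Coverage sets (demand points within 4 of each site):
  H1: {S4}
  H2: {S3, S5, S6}
  H3: {S2, S3}
  H4: {S1, S4, S6}
  H5: {S4}
No 2 sites suffice: every size-2 union leaves at least one demand point uncovered.
But {H2, H3, H4} covers everything, so the minimum is 3.

3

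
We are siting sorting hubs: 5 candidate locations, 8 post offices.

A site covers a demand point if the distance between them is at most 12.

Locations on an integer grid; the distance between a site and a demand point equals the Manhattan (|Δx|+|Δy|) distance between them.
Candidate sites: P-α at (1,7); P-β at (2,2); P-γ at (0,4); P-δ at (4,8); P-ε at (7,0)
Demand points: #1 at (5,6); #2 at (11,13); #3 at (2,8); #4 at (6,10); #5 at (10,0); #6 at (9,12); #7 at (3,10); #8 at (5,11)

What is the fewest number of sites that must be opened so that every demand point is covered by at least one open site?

2

Coverage sets (demand points within 12 of each site):
  P-α: {#1, #3, #4, #7, #8}
  P-β: {#1, #3, #4, #5, #7, #8}
  P-γ: {#1, #3, #4, #7, #8}
  P-δ: {#1, #2, #3, #4, #6, #7, #8}
  P-ε: {#1, #4, #5}
No single site covers all 8 demand points.
But {P-β, P-δ} covers everything, so the minimum is 2.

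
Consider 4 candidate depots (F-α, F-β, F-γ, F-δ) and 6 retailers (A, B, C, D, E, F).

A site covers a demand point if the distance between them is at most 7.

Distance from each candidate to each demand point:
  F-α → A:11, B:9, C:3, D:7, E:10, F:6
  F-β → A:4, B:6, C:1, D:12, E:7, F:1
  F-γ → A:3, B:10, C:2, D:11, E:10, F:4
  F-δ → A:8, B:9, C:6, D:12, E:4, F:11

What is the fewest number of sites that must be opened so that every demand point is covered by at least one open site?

2

Coverage sets (demand points within 7 of each site):
  F-α: {C, D, F}
  F-β: {A, B, C, E, F}
  F-γ: {A, C, F}
  F-δ: {C, E}
No single site covers all 6 demand points.
But {F-α, F-β} covers everything, so the minimum is 2.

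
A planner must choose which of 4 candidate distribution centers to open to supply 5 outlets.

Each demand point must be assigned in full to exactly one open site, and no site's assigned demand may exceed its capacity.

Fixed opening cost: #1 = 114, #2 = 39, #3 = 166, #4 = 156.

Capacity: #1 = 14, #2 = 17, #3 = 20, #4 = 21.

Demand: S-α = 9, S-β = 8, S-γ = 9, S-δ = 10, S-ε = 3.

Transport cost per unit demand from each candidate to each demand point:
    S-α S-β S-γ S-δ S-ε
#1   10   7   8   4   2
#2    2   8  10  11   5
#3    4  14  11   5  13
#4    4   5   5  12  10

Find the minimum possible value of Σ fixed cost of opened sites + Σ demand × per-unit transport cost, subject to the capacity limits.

458

Open {#1, #2, #4}; cheapest assignment that respects the capacities:
  #1 (cap 14, load 13): S-δ, S-ε — cost 10×4 + 3×2 = 46
  #2 (cap 17, load 9): S-α — cost 9×2 = 18
  #4 (cap 21, load 17): S-β, S-γ — cost 8×5 + 9×5 = 85
  Shipping 149, fixed 309 → total 458.
  Any other capacity-feasible assignment to {#1, #2, #4} ships for at least 149.
Compare {#3, #4}: its best feasible assignment gives total 523.
Compare {#1, #2, #3}: its best feasible assignment gives total 529.
Every other set of open sites that can feasibly serve all demand totals ≥ 523 even under its best assignment. Minimum: 458.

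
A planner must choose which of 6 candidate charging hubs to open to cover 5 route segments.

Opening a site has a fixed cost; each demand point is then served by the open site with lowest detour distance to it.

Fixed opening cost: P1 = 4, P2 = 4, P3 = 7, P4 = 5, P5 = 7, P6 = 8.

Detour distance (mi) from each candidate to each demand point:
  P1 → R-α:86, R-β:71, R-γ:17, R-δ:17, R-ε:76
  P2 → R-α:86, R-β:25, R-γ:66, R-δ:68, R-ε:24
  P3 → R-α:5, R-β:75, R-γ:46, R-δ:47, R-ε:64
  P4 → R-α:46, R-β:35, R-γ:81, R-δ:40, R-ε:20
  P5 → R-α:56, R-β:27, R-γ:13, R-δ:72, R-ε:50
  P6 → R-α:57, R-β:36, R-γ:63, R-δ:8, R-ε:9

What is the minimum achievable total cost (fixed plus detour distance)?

Open {P3, P5, P6}: assign each demand point to its cheapest open site.
  R-α→P3 5, R-β→P5 27, R-γ→P5 13, R-δ→P6 8, R-ε→P6 9
  detour distance 62, fixed 22 → total 84.
Compare {P2, P3, P5, P6}: detour distance 60 + fixed 26 = 86.
Compare {P1, P2, P3, P6}: detour distance 64 + fixed 23 = 87.
Compare {P1, P3, P5, P6}: detour distance 62 + fixed 26 = 88.
All other subsets cost ≥ 86. Minimum total cost: 84.

84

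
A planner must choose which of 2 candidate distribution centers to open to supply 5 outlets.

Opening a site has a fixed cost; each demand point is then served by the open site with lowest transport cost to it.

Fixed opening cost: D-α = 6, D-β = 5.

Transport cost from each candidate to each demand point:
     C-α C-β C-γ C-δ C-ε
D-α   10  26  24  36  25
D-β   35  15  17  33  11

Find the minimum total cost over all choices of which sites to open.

Open {D-α, D-β}: assign each demand point to its cheapest open site.
  C-α→D-α 10, C-β→D-β 15, C-γ→D-β 17, C-δ→D-β 33, C-ε→D-β 11
  transport cost 86, fixed 11 → total 97.
Compare {D-β}: transport cost 111 + fixed 5 = 116.
Compare {D-α}: transport cost 121 + fixed 6 = 127.

97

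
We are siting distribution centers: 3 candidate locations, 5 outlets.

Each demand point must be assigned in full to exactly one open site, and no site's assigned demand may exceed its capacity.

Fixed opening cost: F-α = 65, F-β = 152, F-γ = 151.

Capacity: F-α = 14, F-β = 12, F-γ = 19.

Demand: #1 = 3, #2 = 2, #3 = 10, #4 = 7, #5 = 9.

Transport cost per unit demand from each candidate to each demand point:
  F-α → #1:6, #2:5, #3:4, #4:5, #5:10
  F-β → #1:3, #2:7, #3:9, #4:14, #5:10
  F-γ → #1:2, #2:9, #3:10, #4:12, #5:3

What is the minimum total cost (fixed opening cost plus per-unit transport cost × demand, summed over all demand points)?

383

Open {F-α, F-γ}; cheapest assignment that respects the capacities:
  F-α (cap 14, load 12): #2, #3 — cost 2×5 + 10×4 = 50
  F-γ (cap 19, load 19): #1, #4, #5 — cost 3×2 + 7×12 + 9×3 = 117
  Shipping 167, fixed 216 → total 383.
  Any other capacity-feasible assignment to {F-α, F-γ} ships for at least 167.
Compare {F-β, F-γ}: its best feasible assignment gives total 524.
Compare {F-α, F-β, F-γ}: its best feasible assignment gives total 535.
Every other set of open sites that can feasibly serve all demand totals ≥ 524 even under its best assignment. Minimum: 383.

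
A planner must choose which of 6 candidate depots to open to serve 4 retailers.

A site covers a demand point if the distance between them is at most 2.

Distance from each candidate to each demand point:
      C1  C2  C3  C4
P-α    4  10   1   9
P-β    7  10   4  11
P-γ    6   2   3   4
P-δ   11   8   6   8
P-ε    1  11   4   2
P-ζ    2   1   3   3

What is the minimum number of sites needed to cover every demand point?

3

Coverage sets (demand points within 2 of each site):
  P-α: {C3}
  P-β: {}
  P-γ: {C2}
  P-δ: {}
  P-ε: {C1, C4}
  P-ζ: {C1, C2}
No 2 sites suffice: every size-2 union leaves at least one demand point uncovered.
But {P-α, P-γ, P-ε} covers everything, so the minimum is 3.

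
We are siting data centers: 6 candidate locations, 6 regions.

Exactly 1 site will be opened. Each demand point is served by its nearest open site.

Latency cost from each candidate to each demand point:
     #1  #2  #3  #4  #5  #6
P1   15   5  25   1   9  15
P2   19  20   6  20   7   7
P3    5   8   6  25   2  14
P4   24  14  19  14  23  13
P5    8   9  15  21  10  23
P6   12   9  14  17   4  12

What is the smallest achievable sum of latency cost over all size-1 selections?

Open {P3}.
  #1→P3 5, #2→P3 8, #3→P3 6, #4→P3 25, #5→P3 2, #6→P3 14  ⇒ total 60.
Compare {P6}: total 68.
Compare {P1}: total 70.
No size-1 selection does better; minimum is 60.

60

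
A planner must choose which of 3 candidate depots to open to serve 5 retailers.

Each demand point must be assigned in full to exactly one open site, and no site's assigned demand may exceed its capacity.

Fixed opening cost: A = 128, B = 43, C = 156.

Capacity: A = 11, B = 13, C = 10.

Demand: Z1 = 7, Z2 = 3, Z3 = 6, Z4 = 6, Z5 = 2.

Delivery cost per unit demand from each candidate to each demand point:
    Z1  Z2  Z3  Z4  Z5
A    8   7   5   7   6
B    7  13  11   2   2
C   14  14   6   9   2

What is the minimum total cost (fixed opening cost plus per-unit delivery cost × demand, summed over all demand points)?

Open {A, B}; cheapest assignment that respects the capacities:
  A (cap 11, load 11): Z2, Z3, Z5 — cost 3×7 + 6×5 + 2×6 = 63
  B (cap 13, load 13): Z1, Z4 — cost 7×7 + 6×2 = 61
  Shipping 124, fixed 171 → total 295.
  Any other capacity-feasible assignment to {A, B} ships for at least 124.
Compare {A, B, C}: its best feasible assignment gives total 443.
Every other set of open sites that can feasibly serve all demand totals ≥ 443 even under its best assignment. Minimum: 295.

295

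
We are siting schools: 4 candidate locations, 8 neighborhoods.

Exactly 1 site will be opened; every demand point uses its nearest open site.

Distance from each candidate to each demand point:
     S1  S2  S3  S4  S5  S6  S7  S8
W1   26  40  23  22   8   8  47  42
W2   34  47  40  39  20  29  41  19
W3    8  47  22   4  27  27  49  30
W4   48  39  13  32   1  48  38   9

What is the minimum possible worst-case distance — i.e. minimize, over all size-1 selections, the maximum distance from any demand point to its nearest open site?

Open {W1}.
  Farthest demand point is S7 at distance 47 (to W1); all others are ≤ 47.
With {W2} the worst case is 47.
With {W4} the worst case is 48.
No size-1 selection achieves below 47.

47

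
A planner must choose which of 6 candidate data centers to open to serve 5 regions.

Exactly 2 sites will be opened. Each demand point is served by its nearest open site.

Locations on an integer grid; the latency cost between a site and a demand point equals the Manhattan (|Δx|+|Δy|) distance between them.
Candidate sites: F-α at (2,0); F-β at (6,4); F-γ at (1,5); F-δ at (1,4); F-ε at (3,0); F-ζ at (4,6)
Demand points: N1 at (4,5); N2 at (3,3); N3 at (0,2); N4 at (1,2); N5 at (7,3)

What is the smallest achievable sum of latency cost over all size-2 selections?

Open {F-β, F-δ}.
  N1→F-β 3, N2→F-δ 3, N3→F-δ 3, N4→F-δ 2, N5→F-β 2  ⇒ total 13.
Compare {F-δ, F-ζ}: total 15.
Compare {F-α, F-β}: total 16.
No size-2 selection does better; minimum is 13.

13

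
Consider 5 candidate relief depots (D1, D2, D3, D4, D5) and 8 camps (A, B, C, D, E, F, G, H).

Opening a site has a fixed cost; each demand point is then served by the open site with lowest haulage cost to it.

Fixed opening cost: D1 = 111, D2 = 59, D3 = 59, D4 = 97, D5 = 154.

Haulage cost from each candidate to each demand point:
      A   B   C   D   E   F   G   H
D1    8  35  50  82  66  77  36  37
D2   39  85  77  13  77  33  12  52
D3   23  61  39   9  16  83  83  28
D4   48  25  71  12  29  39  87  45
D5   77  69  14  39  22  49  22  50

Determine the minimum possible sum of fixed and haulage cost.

339

Open {D2, D3}: assign each demand point to its cheapest open site.
  A→D3 23, B→D3 61, C→D3 39, D→D3 9, E→D3 16, F→D2 33, G→D2 12, H→D3 28
  haulage cost 221, fixed 118 → total 339.
Compare {D2, D3, D4}: haulage cost 185 + fixed 215 = 400.
Compare {D3}: haulage cost 342 + fixed 59 = 401.
Compare {D1, D2, D3}: haulage cost 180 + fixed 229 = 409.
All other subsets cost ≥ 400. Minimum total cost: 339.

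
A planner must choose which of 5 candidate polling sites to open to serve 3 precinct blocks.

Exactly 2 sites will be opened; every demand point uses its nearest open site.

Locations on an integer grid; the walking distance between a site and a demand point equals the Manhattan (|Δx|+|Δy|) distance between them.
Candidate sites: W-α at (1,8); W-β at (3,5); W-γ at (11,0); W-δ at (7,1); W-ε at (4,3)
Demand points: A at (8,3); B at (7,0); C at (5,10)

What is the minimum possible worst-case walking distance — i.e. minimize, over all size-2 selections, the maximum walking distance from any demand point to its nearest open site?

6

Open {W-α, W-γ}.
  Farthest demand point is A at walking distance 6 (to W-γ); all others are ≤ 6.
With {W-α, W-δ} the worst case is 6.
With {W-α, W-ε} the worst case is 6.
No size-2 selection achieves below 6.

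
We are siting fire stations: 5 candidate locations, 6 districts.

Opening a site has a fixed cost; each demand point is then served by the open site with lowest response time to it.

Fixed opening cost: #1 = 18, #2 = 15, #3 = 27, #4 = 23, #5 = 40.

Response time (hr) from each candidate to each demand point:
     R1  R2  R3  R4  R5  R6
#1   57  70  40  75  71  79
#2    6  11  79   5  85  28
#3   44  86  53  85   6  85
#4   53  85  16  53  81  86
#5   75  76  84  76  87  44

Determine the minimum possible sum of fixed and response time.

Open {#2, #3, #4}: assign each demand point to its cheapest open site.
  R1→#2 6, R2→#2 11, R3→#4 16, R4→#2 5, R5→#3 6, R6→#2 28
  response time 72, fixed 65 → total 137.
Compare {#2, #3}: response time 109 + fixed 42 = 151.
Compare {#1, #2, #3, #4}: response time 72 + fixed 83 = 155.
Compare {#1, #2, #3}: response time 96 + fixed 60 = 156.
All other subsets cost ≥ 151. Minimum total cost: 137.

137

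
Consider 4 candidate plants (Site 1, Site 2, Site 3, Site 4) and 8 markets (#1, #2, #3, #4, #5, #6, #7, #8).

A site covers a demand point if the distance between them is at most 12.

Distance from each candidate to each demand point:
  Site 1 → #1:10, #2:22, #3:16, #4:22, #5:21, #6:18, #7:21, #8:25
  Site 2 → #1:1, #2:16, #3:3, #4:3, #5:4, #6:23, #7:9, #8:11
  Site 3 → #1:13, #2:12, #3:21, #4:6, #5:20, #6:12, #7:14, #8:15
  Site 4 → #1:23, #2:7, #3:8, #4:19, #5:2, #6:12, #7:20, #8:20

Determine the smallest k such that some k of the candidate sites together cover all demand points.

2

Coverage sets (demand points within 12 of each site):
  Site 1: {#1}
  Site 2: {#1, #3, #4, #5, #7, #8}
  Site 3: {#2, #4, #6}
  Site 4: {#2, #3, #5, #6}
No single site covers all 8 demand points.
But {Site 2, Site 3} covers everything, so the minimum is 2.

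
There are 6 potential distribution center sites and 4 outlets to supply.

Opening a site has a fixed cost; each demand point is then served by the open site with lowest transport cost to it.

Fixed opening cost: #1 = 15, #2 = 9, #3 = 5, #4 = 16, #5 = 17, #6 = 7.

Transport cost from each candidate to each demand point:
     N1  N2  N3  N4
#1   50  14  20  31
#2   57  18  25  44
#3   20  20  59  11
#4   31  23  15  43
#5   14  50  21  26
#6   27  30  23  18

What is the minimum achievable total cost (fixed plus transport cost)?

Open {#1, #3}: assign each demand point to its cheapest open site.
  N1→#3 20, N2→#1 14, N3→#1 20, N4→#3 11
  transport cost 65, fixed 20 → total 85.
Compare {#3, #6}: transport cost 74 + fixed 12 = 86.
Compare {#3, #4}: transport cost 66 + fixed 21 = 87.
Compare {#2, #3}: transport cost 74 + fixed 14 = 88.
All other subsets cost ≥ 86. Minimum total cost: 85.

85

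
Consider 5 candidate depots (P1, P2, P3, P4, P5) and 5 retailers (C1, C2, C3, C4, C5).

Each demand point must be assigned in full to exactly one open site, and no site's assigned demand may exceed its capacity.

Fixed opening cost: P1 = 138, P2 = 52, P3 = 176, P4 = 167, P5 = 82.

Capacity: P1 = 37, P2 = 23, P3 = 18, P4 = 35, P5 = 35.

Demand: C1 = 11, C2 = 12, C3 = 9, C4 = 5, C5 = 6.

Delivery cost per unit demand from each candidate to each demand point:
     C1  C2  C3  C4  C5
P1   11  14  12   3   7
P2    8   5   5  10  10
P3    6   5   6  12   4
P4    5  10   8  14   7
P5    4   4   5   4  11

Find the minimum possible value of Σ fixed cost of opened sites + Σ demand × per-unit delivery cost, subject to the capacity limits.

351

Open {P2, P5}; cheapest assignment that respects the capacities:
  P2 (cap 23, load 15): C3, C5 — cost 9×5 + 6×10 = 105
  P5 (cap 35, load 28): C1, C2, C4 — cost 11×4 + 12×4 + 5×4 = 112
  Shipping 217, fixed 134 → total 351.
  Any other capacity-feasible assignment to {P2, P5} ships for at least 217.
Compare {P1, P5}: its best feasible assignment gives total 414.
Compare {P3, P5}: its best feasible assignment gives total 448.
Every other set of open sites that can feasibly serve all demand totals ≥ 414 even under its best assignment. Minimum: 351.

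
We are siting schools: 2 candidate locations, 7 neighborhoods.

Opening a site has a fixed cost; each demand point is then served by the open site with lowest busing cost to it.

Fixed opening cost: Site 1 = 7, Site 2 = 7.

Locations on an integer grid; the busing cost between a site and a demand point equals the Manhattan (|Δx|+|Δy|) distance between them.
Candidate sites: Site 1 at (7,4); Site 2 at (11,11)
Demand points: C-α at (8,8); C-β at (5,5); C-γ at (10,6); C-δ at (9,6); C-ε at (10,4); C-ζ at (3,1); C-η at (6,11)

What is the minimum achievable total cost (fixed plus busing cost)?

42

Open {Site 1}: assign each demand point to its cheapest open site.
  C-α→Site 1 5, C-β→Site 1 3, C-γ→Site 1 5, C-δ→Site 1 4, C-ε→Site 1 3, C-ζ→Site 1 7, C-η→Site 1 8
  busing cost 35, fixed 7 → total 42.
Compare {Site 1, Site 2}: busing cost 32 + fixed 14 = 46.
Compare {Site 2}: busing cost 62 + fixed 7 = 69.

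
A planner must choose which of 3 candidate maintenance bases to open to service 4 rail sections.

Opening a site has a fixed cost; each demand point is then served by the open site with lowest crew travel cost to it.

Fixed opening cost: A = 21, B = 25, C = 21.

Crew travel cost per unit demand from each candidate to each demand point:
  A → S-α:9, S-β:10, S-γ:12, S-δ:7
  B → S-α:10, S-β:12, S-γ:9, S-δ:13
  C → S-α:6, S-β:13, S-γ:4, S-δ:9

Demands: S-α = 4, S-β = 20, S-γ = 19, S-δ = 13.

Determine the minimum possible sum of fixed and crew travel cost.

433

Open {A, C}: assign each demand point to its cheapest open site.
  S-α→C 4×6=24, S-β→A 20×10=200, S-γ→C 19×4=76, S-δ→A 13×7=91
  crew travel cost 391, fixed 42 → total 433.
Compare {A, B, C}: crew travel cost 391 + fixed 67 = 458.
Compare {C}: crew travel cost 477 + fixed 21 = 498.
Compare {B, C}: crew travel cost 457 + fixed 46 = 503.
All other subsets cost ≥ 458. Minimum total cost: 433.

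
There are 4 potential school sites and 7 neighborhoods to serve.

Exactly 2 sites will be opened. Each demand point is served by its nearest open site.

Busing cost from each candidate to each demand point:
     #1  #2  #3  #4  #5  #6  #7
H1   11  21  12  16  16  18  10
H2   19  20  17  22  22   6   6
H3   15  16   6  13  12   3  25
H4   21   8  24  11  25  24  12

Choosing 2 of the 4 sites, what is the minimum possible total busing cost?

67

Open {H3, H4}.
  #1→H3 15, #2→H4 8, #3→H3 6, #4→H4 11, #5→H3 12, #6→H3 3, #7→H4 12  ⇒ total 67.
Compare {H1, H3}: total 71.
Compare {H2, H3}: total 71.
No size-2 selection does better; minimum is 67.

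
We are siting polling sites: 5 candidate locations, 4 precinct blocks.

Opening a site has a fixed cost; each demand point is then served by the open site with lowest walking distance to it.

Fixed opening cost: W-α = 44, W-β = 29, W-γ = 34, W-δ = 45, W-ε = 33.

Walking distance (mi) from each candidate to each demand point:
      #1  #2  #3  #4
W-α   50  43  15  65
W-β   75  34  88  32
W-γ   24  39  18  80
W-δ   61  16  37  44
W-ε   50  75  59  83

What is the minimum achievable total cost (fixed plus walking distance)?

Open {W-β, W-γ}: assign each demand point to its cheapest open site.
  #1→W-γ 24, #2→W-β 34, #3→W-γ 18, #4→W-β 32
  walking distance 108, fixed 63 → total 171.
Compare {W-γ, W-δ}: walking distance 102 + fixed 79 = 181.
Compare {W-γ}: walking distance 161 + fixed 34 = 195.
Compare {W-β, W-γ, W-δ}: walking distance 90 + fixed 108 = 198.
All other subsets cost ≥ 181. Minimum total cost: 171.

171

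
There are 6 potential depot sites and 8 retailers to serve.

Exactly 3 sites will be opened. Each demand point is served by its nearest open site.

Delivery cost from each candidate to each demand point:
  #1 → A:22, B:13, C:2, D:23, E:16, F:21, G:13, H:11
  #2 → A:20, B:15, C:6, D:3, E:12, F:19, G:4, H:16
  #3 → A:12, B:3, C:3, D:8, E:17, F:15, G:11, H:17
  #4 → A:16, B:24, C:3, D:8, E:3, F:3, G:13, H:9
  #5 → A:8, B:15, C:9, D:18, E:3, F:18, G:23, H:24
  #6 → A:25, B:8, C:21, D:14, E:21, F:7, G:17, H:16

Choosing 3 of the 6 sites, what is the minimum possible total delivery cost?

40

Open {#2, #3, #4}.
  A→#3 12, B→#3 3, C→#3 3, D→#2 3, E→#4 3, F→#4 3, G→#2 4, H→#4 9  ⇒ total 40.
Compare {#2, #4, #5}: total 48.
Compare {#3, #4, #5}: total 48.
No size-3 selection does better; minimum is 40.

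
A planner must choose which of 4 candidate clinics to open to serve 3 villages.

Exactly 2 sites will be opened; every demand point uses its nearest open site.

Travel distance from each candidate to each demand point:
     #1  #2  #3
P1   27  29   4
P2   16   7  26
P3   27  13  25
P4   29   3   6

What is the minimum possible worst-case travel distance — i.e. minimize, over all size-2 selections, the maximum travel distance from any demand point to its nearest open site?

16

Open {P1, P2}.
  Farthest demand point is #1 at travel distance 16 (to P2); all others are ≤ 16.
With {P2, P4} the worst case is 16.
With {P2, P3} the worst case is 25.
No size-2 selection achieves below 16.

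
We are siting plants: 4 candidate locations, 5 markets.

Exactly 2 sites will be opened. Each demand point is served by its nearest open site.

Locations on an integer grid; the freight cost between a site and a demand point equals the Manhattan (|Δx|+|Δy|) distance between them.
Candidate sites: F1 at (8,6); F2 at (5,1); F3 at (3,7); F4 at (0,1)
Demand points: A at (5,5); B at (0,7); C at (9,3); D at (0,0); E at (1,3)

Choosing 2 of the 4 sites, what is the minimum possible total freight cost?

18

Open {F1, F4}.
  A→F1 4, B→F4 6, C→F1 4, D→F4 1, E→F4 3  ⇒ total 18.
Compare {F2, F4}: total 20.
Compare {F3, F4}: total 21.
No size-2 selection does better; minimum is 18.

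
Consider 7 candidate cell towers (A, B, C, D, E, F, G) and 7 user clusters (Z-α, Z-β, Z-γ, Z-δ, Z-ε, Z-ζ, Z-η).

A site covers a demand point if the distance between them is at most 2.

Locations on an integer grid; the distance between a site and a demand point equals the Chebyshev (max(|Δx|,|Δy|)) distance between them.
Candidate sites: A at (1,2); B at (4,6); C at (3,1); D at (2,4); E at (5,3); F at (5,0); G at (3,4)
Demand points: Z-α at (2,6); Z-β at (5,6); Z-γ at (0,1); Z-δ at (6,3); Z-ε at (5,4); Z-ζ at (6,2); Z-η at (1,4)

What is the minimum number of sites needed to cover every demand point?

Coverage sets (demand points within 2 of each site):
  A: {Z-γ, Z-η}
  B: {Z-α, Z-β, Z-ε}
  C: {}
  D: {Z-α, Z-η}
  E: {Z-δ, Z-ε, Z-ζ}
  F: {Z-ζ}
  G: {Z-α, Z-β, Z-ε, Z-η}
No 2 sites suffice: every size-2 union leaves at least one demand point uncovered.
But {A, B, E} covers everything, so the minimum is 3.

3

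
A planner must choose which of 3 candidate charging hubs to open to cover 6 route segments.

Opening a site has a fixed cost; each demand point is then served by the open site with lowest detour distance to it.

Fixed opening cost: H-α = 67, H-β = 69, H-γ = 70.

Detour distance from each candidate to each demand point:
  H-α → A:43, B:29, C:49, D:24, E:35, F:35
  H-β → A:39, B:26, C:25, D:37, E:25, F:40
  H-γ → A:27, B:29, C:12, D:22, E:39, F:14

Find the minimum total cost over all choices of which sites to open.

Open {H-γ}: assign each demand point to its cheapest open site.
  A→H-γ 27, B→H-γ 29, C→H-γ 12, D→H-γ 22, E→H-γ 39, F→H-γ 14
  detour distance 143, fixed 70 → total 213.
Compare {H-β}: detour distance 192 + fixed 69 = 261.
Compare {H-β, H-γ}: detour distance 126 + fixed 139 = 265.
Compare {H-α, H-γ}: detour distance 139 + fixed 137 = 276.
All other subsets cost ≥ 261. Minimum total cost: 213.

213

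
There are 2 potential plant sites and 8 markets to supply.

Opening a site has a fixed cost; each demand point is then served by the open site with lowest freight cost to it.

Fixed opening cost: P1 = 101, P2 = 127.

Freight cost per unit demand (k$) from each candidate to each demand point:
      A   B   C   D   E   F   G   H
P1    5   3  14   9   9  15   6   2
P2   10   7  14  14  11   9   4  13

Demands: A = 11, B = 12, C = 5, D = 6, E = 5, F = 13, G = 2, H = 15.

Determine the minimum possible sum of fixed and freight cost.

Open {P1}: assign each demand point to its cheapest open site.
  A→P1 11×5=55, B→P1 12×3=36, C→P1 5×14=70, D→P1 6×9=54, E→P1 5×9=45, F→P1 13×15=195, G→P1 2×6=12, H→P1 15×2=30
  freight cost 497, fixed 101 → total 598.
Compare {P1, P2}: freight cost 415 + fixed 228 = 643.
Compare {P2}: freight cost 723 + fixed 127 = 850.

598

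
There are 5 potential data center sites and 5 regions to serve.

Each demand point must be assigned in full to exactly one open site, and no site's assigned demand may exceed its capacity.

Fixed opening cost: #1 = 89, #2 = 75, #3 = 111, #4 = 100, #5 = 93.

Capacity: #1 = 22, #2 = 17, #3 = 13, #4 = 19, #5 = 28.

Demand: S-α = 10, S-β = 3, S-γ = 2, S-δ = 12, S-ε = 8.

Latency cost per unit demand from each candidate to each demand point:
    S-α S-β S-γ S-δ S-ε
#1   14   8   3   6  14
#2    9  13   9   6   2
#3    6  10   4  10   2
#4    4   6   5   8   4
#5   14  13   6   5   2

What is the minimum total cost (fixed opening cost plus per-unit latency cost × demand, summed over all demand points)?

Open {#4, #5}; cheapest assignment that respects the capacities:
  #4 (cap 19, load 15): S-α, S-β, S-γ — cost 10×4 + 3×6 + 2×5 = 68
  #5 (cap 28, load 20): S-δ, S-ε — cost 12×5 + 8×2 = 76
  Shipping 144, fixed 193 → total 337.
  Any other capacity-feasible assignment to {#4, #5} ships for at least 144.
Compare {#1, #4}: its best feasible assignment gives total 363.
Compare {#2, #4}: its best feasible assignment gives total 376.
Every other set of open sites that can feasibly serve all demand totals ≥ 363 even under its best assignment. Minimum: 337.

337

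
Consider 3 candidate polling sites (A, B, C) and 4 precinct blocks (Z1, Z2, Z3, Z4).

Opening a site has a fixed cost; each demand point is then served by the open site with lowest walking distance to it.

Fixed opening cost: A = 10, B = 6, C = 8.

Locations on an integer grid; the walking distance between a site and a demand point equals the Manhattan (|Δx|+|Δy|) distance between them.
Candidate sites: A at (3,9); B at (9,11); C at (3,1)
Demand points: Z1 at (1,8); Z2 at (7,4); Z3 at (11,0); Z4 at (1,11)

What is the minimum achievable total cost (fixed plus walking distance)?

Open {A, C}: assign each demand point to its cheapest open site.
  Z1→A 3, Z2→C 7, Z3→C 9, Z4→A 4
  walking distance 23, fixed 18 → total 41.
Compare {A}: walking distance 33 + fixed 10 = 43.
Compare {C}: walking distance 37 + fixed 8 = 45.
Compare {A, B}: walking distance 29 + fixed 16 = 45.
All other subsets cost ≥ 43. Minimum total cost: 41.

41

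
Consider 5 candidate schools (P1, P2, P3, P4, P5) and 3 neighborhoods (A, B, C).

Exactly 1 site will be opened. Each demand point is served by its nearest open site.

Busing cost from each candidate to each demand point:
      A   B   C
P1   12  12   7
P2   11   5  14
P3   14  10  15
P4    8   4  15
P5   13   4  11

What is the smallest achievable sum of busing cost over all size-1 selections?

27

Open {P4}.
  A→P4 8, B→P4 4, C→P4 15  ⇒ total 27.
Compare {P5}: total 28.
Compare {P2}: total 30.
No size-1 selection does better; minimum is 27.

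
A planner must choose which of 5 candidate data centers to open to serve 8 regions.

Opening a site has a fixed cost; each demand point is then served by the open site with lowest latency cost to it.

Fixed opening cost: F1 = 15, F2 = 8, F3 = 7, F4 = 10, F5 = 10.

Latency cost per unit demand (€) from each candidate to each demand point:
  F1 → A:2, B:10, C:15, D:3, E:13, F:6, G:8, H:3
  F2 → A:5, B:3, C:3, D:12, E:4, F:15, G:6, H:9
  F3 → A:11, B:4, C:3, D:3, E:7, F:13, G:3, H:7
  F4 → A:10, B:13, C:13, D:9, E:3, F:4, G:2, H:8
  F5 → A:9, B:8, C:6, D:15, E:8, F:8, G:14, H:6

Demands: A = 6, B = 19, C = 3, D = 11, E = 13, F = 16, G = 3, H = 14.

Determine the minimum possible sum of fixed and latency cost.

295

Open {F1, F2, F4}: assign each demand point to its cheapest open site.
  A→F1 6×2=12, B→F2 19×3=57, C→F2 3×3=9, D→F1 11×3=33, E→F4 13×3=39, F→F4 16×4=64, G→F4 3×2=6, H→F1 14×3=42
  latency cost 262, fixed 33 → total 295.
Compare {F1, F2, F3, F4}: latency cost 262 + fixed 40 = 302.
Compare {F1, F2, F4, F5}: latency cost 262 + fixed 43 = 305.
Compare {F1, F2, F3, F4, F5}: latency cost 262 + fixed 50 = 312.
All other subsets cost ≥ 302. Minimum total cost: 295.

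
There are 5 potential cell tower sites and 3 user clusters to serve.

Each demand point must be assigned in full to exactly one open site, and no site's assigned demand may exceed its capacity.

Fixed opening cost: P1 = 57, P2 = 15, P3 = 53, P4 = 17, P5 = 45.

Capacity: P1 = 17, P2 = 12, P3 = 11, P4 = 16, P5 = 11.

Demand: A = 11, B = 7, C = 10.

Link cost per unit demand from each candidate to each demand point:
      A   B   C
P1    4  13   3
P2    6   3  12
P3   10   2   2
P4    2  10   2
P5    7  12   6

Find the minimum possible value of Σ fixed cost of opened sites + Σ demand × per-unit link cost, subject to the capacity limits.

148

Open {P2, P3, P4}; cheapest assignment that respects the capacities:
  P2 (cap 12, load 7): B — cost 7×3 = 21
  P3 (cap 11, load 10): C — cost 10×2 = 20
  P4 (cap 16, load 11): A — cost 11×2 = 22
  Shipping 63, fixed 85 → total 148.
  Any other capacity-feasible assignment to {P2, P3, P4} ships for at least 63.
Compare {P1, P2, P4}: its best feasible assignment gives total 162.
Compare {P2, P4, P5}: its best feasible assignment gives total 180.
Every other set of open sites that can feasibly serve all demand totals ≥ 162 even under its best assignment. Minimum: 148.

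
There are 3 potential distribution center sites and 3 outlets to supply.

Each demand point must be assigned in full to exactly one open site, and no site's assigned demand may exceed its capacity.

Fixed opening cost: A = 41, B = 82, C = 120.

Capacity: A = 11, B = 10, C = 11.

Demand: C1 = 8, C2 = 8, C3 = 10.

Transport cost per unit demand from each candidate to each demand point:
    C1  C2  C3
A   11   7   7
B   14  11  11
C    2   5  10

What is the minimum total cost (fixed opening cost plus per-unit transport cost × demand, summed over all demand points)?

Open {A, B, C}; cheapest assignment that respects the capacities:
  A (cap 11, load 10): C3 — cost 10×7 = 70
  B (cap 10, load 8): C2 — cost 8×11 = 88
  C (cap 11, load 8): C1 — cost 8×2 = 16
  Shipping 174, fixed 243 → total 417.
  Any other capacity-feasible assignment to {A, B, C} ships for at least 174.
Total demand is 26 and no other set of sites has combined capacity ≥ 26, so {A, B, C} is the only feasible choice of open sites. Minimum: 417.

417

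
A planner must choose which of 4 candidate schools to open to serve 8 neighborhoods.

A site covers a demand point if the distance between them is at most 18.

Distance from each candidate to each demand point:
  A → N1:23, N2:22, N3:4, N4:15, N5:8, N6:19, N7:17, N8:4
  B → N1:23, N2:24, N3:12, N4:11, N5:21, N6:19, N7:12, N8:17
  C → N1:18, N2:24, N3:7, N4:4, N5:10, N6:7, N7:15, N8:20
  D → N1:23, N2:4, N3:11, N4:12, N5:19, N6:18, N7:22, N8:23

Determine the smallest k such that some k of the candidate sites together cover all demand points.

3

Coverage sets (demand points within 18 of each site):
  A: {N3, N4, N5, N7, N8}
  B: {N3, N4, N7, N8}
  C: {N1, N3, N4, N5, N6, N7}
  D: {N2, N3, N4, N6}
No 2 sites suffice: every size-2 union leaves at least one demand point uncovered.
But {A, C, D} covers everything, so the minimum is 3.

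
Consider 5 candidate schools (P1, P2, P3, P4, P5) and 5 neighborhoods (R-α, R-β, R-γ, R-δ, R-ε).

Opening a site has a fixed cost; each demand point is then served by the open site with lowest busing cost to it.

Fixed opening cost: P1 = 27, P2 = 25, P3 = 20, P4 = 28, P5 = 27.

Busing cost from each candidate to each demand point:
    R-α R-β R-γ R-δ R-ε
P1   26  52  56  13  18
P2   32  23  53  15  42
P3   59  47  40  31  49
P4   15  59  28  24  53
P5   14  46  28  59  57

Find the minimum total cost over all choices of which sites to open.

173

Open {P1, P5}: assign each demand point to its cheapest open site.
  R-α→P5 14, R-β→P5 46, R-γ→P5 28, R-δ→P1 13, R-ε→P1 18
  busing cost 119, fixed 54 → total 173.
Compare {P2, P5}: busing cost 122 + fixed 52 = 174.
Compare {P1, P2, P5}: busing cost 96 + fixed 79 = 175.
Compare {P2, P4}: busing cost 123 + fixed 53 = 176.
All other subsets cost ≥ 174. Minimum total cost: 173.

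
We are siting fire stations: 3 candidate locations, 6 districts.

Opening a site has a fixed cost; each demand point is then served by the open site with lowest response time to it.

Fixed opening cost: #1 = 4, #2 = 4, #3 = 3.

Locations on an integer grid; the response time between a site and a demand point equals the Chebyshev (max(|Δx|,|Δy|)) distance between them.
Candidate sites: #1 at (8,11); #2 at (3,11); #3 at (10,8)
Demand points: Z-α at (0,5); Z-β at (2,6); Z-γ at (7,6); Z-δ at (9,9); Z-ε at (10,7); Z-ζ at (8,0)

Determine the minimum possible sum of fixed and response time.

31

Open {#2, #3}: assign each demand point to its cheapest open site.
  Z-α→#2 6, Z-β→#2 5, Z-γ→#3 3, Z-δ→#3 1, Z-ε→#3 1, Z-ζ→#3 8
  response time 24, fixed 7 → total 31.
Compare {#3}: response time 31 + fixed 3 = 34.
Compare {#1, #3}: response time 27 + fixed 7 = 34.
Compare {#1, #2, #3}: response time 24 + fixed 11 = 35.
All other subsets cost ≥ 34. Minimum total cost: 31.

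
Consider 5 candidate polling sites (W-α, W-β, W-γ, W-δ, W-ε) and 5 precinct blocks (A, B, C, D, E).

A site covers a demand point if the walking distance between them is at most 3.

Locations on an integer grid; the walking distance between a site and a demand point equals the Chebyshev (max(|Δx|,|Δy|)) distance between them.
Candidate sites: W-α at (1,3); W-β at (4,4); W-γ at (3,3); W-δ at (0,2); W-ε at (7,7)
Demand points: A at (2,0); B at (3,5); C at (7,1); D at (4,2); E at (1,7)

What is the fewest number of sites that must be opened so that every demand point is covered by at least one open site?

2

Coverage sets (demand points within 3 of each site):
  W-α: {A, B, D}
  W-β: {B, C, D, E}
  W-γ: {A, B, D}
  W-δ: {A, B}
  W-ε: {}
No single site covers all 5 demand points.
But {W-α, W-β} covers everything, so the minimum is 2.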